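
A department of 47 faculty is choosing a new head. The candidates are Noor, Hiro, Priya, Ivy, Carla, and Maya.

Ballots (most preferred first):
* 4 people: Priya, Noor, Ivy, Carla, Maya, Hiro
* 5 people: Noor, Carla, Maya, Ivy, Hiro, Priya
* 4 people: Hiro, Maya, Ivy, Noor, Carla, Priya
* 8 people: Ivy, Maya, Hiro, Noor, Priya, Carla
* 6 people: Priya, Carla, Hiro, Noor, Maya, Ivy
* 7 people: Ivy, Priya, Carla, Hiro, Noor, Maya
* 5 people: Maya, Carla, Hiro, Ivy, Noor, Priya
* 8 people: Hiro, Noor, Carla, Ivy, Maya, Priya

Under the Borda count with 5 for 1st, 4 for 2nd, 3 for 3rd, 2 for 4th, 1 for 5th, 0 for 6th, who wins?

Hiro

Noor: 4×4 + 5×5 + 4×2 + 8×2 + 6×2 + 7×1 + 5×1 + 8×4 = 121
Hiro: 4×0 + 5×1 + 4×5 + 8×3 + 6×3 + 7×2 + 5×3 + 8×5 = 136
Priya: 4×5 + 5×0 + 4×0 + 8×1 + 6×5 + 7×4 + 5×0 + 8×0 = 86
Ivy: 4×3 + 5×2 + 4×3 + 8×5 + 6×0 + 7×5 + 5×2 + 8×2 = 135
Carla: 4×2 + 5×4 + 4×1 + 8×0 + 6×4 + 7×3 + 5×4 + 8×3 = 121
Maya: 4×1 + 5×3 + 4×4 + 8×4 + 6×1 + 7×0 + 5×5 + 8×1 = 106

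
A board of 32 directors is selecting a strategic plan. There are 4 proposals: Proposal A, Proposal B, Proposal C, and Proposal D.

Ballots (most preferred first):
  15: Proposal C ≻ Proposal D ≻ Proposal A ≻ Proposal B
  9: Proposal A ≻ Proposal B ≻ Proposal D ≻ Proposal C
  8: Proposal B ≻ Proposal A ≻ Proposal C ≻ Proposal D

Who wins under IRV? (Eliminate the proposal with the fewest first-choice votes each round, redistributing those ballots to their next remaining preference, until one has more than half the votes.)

Proposal A

Round 1: Proposal A 9, Proposal B 8, Proposal C 15, Proposal D 0. Proposal D eliminated.
Round 2: Proposal A 9, Proposal B 8, Proposal C 15. Proposal B eliminated.
Round 3: Proposal A 17, Proposal C 15. Proposal A has a majority (≥17).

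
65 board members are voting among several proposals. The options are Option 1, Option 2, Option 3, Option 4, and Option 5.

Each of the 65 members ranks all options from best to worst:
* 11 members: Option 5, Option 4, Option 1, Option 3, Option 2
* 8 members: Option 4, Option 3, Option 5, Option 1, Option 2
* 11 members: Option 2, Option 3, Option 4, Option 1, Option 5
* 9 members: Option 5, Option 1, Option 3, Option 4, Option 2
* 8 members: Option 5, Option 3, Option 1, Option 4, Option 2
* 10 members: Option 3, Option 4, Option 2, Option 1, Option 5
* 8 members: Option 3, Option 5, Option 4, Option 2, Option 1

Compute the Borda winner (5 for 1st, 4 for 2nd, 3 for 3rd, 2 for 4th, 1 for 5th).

Option 1: 11×3 + 8×2 + 11×2 + 9×4 + 8×3 + 10×2 + 8×1 = 159
Option 2: 11×1 + 8×1 + 11×5 + 9×1 + 8×1 + 10×3 + 8×2 = 137
Option 3: 11×2 + 8×4 + 11×4 + 9×3 + 8×4 + 10×5 + 8×5 = 247
Option 4: 11×4 + 8×5 + 11×3 + 9×2 + 8×2 + 10×4 + 8×3 = 215
Option 5: 11×5 + 8×3 + 11×1 + 9×5 + 8×5 + 10×1 + 8×4 = 217

Option 3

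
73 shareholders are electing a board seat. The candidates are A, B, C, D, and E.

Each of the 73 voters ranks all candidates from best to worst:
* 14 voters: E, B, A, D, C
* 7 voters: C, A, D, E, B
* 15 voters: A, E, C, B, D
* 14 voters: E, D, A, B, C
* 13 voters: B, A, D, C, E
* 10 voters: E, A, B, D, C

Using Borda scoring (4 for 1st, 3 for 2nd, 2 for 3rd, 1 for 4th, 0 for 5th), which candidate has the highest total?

A: 14×2 + 7×3 + 15×4 + 14×2 + 13×3 + 10×3 = 206
B: 14×3 + 7×0 + 15×1 + 14×1 + 13×4 + 10×2 = 143
C: 14×0 + 7×4 + 15×2 + 14×0 + 13×1 + 10×0 = 71
D: 14×1 + 7×2 + 15×0 + 14×3 + 13×2 + 10×1 = 106
E: 14×4 + 7×1 + 15×3 + 14×4 + 13×0 + 10×4 = 204

A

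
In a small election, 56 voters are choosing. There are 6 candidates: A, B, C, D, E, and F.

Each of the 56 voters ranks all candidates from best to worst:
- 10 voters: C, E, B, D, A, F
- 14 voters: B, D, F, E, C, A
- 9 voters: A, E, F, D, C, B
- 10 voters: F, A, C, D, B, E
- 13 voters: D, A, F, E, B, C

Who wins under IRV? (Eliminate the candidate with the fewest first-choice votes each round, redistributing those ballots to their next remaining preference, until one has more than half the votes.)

F

Round 1: A 9, B 14, C 10, D 13, E 0, F 10. E eliminated.
Round 2: A 9, B 14, C 10, D 13, F 10. A eliminated.
Round 3: B 14, C 10, D 13, F 19. C eliminated.
Round 4: B 24, D 13, F 19. D eliminated.
Round 5: B 24, F 32. F has a majority (≥29).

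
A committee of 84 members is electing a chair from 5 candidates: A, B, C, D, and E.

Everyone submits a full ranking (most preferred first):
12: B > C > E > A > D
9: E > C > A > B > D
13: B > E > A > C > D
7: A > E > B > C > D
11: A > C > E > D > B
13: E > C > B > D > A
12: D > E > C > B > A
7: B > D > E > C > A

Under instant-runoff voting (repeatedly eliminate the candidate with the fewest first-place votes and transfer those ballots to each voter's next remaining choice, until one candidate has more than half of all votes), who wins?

E

Round 1: A 18, B 32, C 0, D 12, E 22. C eliminated.
Round 2: A 18, B 32, D 12, E 22. D eliminated.
Round 3: A 18, B 32, E 34. A eliminated.
Round 4: B 32, E 52. E has a majority (≥43).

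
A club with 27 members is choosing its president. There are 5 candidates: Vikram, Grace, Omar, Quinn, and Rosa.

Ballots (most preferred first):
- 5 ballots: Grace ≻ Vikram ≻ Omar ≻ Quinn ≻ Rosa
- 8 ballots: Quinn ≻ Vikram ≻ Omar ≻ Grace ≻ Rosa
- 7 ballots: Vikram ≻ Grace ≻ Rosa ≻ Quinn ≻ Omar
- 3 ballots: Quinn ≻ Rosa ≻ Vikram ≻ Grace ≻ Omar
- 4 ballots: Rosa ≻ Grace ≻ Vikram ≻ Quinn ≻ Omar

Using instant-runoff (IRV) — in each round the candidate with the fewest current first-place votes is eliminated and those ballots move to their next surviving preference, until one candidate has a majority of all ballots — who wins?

Round 1: Vikram 7, Grace 5, Omar 0, Quinn 11, Rosa 4. Omar eliminated.
Round 2: Vikram 7, Grace 5, Quinn 11, Rosa 4. Rosa eliminated.
Round 3: Vikram 7, Grace 9, Quinn 11. Vikram eliminated.
Round 4: Grace 16, Quinn 11. Grace has a majority (≥14).

Grace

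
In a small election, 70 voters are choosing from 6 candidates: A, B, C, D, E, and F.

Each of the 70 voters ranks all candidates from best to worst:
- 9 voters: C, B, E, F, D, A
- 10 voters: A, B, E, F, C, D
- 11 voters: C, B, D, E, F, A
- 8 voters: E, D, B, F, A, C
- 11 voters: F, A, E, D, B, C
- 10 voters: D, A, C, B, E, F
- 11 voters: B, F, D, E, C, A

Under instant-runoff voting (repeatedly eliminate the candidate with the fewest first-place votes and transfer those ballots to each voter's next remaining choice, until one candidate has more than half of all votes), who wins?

Round 1: A 10, B 11, C 20, D 10, E 8, F 11. E eliminated.
Round 2: A 10, B 11, C 20, D 18, F 11. A eliminated.
Round 3: B 21, C 20, D 18, F 11. F eliminated.
Round 4: B 21, C 20, D 29. C eliminated.
Round 5: B 41, D 29. B has a majority (≥36).

B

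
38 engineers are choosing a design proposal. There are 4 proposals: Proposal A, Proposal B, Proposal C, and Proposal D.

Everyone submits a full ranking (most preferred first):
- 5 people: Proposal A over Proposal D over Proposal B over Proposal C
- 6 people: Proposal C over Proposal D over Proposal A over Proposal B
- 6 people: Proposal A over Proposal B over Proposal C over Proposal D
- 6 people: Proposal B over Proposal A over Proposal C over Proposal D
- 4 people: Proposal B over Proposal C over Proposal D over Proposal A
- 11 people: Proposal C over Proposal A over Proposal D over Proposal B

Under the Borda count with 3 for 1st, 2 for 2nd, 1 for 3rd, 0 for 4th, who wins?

Proposal A

Proposal A: 5×3 + 6×1 + 6×3 + 6×2 + 4×0 + 11×2 = 73
Proposal B: 5×1 + 6×0 + 6×2 + 6×3 + 4×3 + 11×0 = 47
Proposal C: 5×0 + 6×3 + 6×1 + 6×1 + 4×2 + 11×3 = 71
Proposal D: 5×2 + 6×2 + 6×0 + 6×0 + 4×1 + 11×1 = 37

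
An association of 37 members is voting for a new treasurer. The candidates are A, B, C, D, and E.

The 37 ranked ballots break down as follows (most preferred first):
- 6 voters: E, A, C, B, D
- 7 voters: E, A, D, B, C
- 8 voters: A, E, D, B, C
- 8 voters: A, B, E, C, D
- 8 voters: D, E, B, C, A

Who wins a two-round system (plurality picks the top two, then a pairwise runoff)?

Round 1 first-place votes: A 16, B 0, C 0, D 8, E 13. A and E advance.
Runoff: A is ranked above E on 16 ballots, E above A on 21.

E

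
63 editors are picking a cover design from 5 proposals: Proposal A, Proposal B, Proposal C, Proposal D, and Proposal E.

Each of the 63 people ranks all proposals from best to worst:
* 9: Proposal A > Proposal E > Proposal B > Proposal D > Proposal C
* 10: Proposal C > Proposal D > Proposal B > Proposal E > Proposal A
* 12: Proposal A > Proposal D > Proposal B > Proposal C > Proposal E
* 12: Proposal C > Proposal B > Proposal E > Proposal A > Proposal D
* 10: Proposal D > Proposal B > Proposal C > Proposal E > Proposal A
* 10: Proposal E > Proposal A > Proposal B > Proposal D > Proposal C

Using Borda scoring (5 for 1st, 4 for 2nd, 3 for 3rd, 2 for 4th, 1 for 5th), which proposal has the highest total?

Proposal B

Proposal A: 9×5 + 10×1 + 12×5 + 12×2 + 10×1 + 10×4 = 189
Proposal B: 9×3 + 10×3 + 12×3 + 12×4 + 10×4 + 10×3 = 211
Proposal C: 9×1 + 10×5 + 12×2 + 12×5 + 10×3 + 10×1 = 183
Proposal D: 9×2 + 10×4 + 12×4 + 12×1 + 10×5 + 10×2 = 188
Proposal E: 9×4 + 10×2 + 12×1 + 12×3 + 10×2 + 10×5 = 174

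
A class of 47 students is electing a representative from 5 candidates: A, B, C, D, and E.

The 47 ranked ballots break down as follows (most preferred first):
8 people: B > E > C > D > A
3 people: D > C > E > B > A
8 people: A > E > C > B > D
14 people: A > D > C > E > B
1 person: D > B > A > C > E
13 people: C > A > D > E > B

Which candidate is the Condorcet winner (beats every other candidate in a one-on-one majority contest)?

C

C vs A: 24–23
C vs B: 38–9
C vs D: 29–18
C vs E: 31–16
C beats every other candidate.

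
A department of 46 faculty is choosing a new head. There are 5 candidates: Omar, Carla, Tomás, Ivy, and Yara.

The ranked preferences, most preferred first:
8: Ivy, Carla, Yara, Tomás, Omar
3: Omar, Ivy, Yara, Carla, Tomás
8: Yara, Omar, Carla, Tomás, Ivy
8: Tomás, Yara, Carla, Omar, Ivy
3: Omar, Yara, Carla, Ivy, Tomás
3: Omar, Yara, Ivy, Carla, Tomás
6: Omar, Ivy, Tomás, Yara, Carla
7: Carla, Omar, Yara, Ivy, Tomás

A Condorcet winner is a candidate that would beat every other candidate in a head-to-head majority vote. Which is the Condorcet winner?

Yara vs Omar: 24–22
Yara vs Carla: 31–15
Yara vs Tomás: 32–14
Yara vs Ivy: 29–17
Yara beats every other candidate.

Yara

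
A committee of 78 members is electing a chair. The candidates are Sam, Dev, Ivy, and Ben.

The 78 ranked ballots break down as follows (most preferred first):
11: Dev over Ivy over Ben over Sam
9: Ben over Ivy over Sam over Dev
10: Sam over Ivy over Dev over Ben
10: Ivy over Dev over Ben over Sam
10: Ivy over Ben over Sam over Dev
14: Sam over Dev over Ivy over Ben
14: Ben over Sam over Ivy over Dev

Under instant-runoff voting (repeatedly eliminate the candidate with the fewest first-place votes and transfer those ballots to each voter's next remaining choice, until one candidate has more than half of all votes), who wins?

Ivy

Round 1: Sam 24, Dev 11, Ivy 20, Ben 23. Dev eliminated.
Round 2: Sam 24, Ivy 31, Ben 23. Ben eliminated.
Round 3: Sam 38, Ivy 40. Ivy has a majority (≥40).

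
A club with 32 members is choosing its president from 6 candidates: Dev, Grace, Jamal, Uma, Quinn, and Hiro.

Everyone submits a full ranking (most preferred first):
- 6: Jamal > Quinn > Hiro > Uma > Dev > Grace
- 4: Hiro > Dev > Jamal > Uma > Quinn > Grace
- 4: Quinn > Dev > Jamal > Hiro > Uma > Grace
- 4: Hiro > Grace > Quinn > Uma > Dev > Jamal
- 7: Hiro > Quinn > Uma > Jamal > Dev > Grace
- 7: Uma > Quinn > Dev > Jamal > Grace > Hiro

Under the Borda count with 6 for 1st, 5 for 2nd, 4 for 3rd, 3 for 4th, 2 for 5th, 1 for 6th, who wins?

Dev: 6×2 + 4×5 + 4×5 + 4×2 + 7×2 + 7×4 = 102
Grace: 6×1 + 4×1 + 4×1 + 4×5 + 7×1 + 7×2 = 55
Jamal: 6×6 + 4×4 + 4×4 + 4×1 + 7×3 + 7×3 = 114
Uma: 6×3 + 4×3 + 4×2 + 4×3 + 7×4 + 7×6 = 120
Quinn: 6×5 + 4×2 + 4×6 + 4×4 + 7×5 + 7×5 = 148
Hiro: 6×4 + 4×6 + 4×3 + 4×6 + 7×6 + 7×1 = 133

Quinn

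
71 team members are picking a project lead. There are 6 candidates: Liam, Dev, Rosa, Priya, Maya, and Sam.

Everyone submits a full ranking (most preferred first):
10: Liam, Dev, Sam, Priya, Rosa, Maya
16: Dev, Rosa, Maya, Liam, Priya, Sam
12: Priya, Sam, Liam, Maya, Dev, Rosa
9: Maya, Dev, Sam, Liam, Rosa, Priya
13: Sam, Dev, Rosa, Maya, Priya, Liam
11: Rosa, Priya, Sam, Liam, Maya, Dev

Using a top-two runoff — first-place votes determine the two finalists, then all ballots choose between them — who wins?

Sam

Round 1 first-place votes: Liam 10, Dev 16, Rosa 11, Priya 12, Maya 9, Sam 13. Dev and Sam advance.
Runoff: Dev is ranked above Sam on 35 ballots, Sam above Dev on 36.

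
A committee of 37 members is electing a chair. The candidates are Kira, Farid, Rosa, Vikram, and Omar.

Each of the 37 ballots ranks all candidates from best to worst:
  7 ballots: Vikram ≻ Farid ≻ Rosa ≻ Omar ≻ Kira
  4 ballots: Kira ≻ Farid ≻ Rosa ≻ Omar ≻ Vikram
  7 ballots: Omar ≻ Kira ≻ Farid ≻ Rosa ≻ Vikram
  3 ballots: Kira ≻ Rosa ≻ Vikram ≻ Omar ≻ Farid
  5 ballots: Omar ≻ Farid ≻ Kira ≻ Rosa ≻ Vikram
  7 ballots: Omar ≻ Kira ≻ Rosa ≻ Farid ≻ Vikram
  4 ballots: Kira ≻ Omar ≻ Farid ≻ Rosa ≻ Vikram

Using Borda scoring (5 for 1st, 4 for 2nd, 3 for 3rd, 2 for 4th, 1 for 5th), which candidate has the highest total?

Omar

Kira: 7×1 + 4×5 + 7×4 + 3×5 + 5×3 + 7×4 + 4×5 = 133
Farid: 7×4 + 4×4 + 7×3 + 3×1 + 5×4 + 7×2 + 4×3 = 114
Rosa: 7×3 + 4×3 + 7×2 + 3×4 + 5×2 + 7×3 + 4×2 = 98
Vikram: 7×5 + 4×1 + 7×1 + 3×3 + 5×1 + 7×1 + 4×1 = 71
Omar: 7×2 + 4×2 + 7×5 + 3×2 + 5×5 + 7×5 + 4×4 = 139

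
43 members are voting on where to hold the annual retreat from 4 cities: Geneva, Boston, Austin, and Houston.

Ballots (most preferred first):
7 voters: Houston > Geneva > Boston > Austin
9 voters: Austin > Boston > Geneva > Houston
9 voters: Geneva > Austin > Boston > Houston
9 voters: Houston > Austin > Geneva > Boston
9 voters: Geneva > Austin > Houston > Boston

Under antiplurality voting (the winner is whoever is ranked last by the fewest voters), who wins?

Last-place votes: Geneva 0, Boston 18, Austin 7, Houston 18.

Geneva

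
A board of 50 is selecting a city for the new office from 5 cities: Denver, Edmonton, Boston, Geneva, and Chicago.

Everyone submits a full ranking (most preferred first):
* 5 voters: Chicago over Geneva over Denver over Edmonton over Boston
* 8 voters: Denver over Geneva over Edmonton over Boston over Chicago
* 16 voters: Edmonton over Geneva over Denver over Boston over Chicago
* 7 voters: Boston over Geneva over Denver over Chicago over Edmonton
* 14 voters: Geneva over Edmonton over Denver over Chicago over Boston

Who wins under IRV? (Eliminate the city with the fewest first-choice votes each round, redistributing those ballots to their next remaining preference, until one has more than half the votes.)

Geneva

Round 1: Denver 8, Edmonton 16, Boston 7, Geneva 14, Chicago 5. Chicago eliminated.
Round 2: Denver 8, Edmonton 16, Boston 7, Geneva 19. Boston eliminated.
Round 3: Denver 8, Edmonton 16, Geneva 26. Geneva has a majority (≥26).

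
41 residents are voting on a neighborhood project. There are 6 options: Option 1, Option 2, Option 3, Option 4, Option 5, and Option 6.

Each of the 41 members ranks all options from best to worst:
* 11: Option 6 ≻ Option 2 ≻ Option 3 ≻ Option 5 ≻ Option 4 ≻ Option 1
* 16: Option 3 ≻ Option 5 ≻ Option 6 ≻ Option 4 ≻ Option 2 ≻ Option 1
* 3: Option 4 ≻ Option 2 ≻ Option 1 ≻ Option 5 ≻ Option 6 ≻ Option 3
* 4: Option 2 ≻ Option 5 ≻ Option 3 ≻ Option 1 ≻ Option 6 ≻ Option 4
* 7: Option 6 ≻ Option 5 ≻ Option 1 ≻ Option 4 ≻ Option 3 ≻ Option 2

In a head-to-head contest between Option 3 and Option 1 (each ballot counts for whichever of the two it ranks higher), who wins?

Option 3 is ranked above Option 1 on 31 ballots; Option 1 above Option 3 on 10.

Option 3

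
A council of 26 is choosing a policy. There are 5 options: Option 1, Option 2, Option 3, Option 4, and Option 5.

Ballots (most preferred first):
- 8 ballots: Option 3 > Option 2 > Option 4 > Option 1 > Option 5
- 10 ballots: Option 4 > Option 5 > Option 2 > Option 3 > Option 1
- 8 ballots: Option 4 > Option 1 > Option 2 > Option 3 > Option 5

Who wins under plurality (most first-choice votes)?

Option 4

First-place votes: Option 1 0, Option 2 0, Option 3 8, Option 4 18, Option 5 0.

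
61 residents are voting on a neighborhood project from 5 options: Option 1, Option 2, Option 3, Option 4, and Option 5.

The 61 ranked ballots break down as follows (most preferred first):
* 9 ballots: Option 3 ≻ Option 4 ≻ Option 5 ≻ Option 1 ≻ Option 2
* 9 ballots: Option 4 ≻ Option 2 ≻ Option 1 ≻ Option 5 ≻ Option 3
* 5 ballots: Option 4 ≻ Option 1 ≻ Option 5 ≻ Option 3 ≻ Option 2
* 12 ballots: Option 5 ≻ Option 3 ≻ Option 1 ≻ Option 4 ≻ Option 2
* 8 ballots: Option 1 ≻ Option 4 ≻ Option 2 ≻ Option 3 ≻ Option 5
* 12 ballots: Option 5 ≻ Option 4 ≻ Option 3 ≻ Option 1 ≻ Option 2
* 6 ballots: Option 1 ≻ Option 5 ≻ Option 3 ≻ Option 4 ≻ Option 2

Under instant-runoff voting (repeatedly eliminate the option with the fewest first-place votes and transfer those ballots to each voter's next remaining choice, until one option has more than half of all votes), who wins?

Round 1: Option 1 14, Option 2 0, Option 3 9, Option 4 14, Option 5 24. Option 2 eliminated.
Round 2: Option 1 14, Option 3 9, Option 4 14, Option 5 24. Option 3 eliminated.
Round 3: Option 1 14, Option 4 23, Option 5 24. Option 1 eliminated.
Round 4: Option 4 31, Option 5 30. Option 4 has a majority (≥31).

Option 4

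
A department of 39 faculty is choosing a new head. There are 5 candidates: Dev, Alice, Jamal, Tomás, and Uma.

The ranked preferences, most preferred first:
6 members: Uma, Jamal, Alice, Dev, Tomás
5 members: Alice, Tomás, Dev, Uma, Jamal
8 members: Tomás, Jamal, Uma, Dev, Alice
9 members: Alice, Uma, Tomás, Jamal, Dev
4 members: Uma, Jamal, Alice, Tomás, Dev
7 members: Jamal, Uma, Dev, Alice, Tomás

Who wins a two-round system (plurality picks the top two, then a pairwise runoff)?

Uma

Round 1 first-place votes: Dev 0, Alice 14, Jamal 7, Tomás 8, Uma 10. Alice and Uma advance.
Runoff: Alice is ranked above Uma on 14 ballots, Uma above Alice on 25.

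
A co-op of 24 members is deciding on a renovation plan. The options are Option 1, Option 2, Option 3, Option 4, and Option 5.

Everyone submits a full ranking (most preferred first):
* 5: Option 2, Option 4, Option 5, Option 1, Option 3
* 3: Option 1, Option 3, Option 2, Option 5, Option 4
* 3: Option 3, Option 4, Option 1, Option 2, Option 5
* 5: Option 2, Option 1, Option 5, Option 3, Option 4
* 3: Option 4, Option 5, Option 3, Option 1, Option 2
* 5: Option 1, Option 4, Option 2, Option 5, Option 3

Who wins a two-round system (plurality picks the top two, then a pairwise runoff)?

Option 1

Round 1 first-place votes: Option 1 8, Option 2 10, Option 3 3, Option 4 3, Option 5 0. Option 2 and Option 1 advance.
Runoff: Option 2 is ranked above Option 1 on 10 ballots, Option 1 above Option 2 on 14.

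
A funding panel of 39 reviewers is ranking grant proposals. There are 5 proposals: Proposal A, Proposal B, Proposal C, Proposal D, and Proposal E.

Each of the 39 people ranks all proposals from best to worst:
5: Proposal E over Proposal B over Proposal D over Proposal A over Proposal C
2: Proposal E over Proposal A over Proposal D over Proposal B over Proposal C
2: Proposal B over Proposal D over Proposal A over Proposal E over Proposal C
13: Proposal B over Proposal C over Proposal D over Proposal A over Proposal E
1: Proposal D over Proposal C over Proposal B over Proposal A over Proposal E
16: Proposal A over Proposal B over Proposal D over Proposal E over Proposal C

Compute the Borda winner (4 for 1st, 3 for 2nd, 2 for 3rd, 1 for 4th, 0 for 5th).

Proposal A: 5×1 + 2×3 + 2×2 + 13×1 + 1×1 + 16×4 = 93
Proposal B: 5×3 + 2×1 + 2×4 + 13×4 + 1×2 + 16×3 = 127
Proposal C: 5×0 + 2×0 + 2×0 + 13×3 + 1×3 + 16×0 = 42
Proposal D: 5×2 + 2×2 + 2×3 + 13×2 + 1×4 + 16×2 = 82
Proposal E: 5×4 + 2×4 + 2×1 + 13×0 + 1×0 + 16×1 = 46

Proposal B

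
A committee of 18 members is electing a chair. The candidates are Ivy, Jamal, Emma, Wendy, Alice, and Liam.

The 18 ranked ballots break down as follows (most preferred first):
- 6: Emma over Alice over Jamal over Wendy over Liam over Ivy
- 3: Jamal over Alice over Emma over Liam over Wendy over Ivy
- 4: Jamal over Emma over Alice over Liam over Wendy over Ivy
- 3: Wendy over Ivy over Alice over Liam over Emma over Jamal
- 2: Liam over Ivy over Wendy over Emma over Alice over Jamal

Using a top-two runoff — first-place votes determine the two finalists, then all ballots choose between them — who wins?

Emma

Round 1 first-place votes: Ivy 0, Jamal 7, Emma 6, Wendy 3, Alice 0, Liam 2. Jamal and Emma advance.
Runoff: Jamal is ranked above Emma on 7 ballots, Emma above Jamal on 11.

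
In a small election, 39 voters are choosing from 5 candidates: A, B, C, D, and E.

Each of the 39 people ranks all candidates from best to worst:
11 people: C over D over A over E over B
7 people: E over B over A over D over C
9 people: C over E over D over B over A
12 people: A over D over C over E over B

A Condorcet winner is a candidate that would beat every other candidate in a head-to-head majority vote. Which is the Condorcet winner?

C vs A: 20–19
C vs B: 32–7
C vs D: 20–19
C vs E: 32–7
C beats every other candidate.

C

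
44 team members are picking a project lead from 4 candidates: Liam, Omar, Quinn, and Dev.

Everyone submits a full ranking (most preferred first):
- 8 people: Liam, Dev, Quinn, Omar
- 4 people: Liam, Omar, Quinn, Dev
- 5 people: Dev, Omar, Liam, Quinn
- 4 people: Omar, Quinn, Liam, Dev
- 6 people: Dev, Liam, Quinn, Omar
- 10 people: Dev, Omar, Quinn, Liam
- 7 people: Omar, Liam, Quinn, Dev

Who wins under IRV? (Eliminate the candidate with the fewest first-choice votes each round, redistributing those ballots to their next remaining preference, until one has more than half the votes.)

Round 1: Liam 12, Omar 11, Quinn 0, Dev 21. Quinn eliminated.
Round 2: Liam 12, Omar 11, Dev 21. Omar eliminated.
Round 3: Liam 23, Dev 21. Liam has a majority (≥23).

Liam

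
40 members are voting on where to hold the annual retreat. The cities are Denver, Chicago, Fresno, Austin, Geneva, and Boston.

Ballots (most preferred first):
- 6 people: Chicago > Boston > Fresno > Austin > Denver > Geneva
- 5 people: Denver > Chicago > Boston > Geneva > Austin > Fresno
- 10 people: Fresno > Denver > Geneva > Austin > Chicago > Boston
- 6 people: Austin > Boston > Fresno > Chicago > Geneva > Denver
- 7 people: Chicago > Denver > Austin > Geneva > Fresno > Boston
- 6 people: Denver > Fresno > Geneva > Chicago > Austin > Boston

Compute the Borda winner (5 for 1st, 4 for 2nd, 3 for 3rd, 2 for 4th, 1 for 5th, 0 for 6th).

Denver: 6×1 + 5×5 + 10×4 + 6×0 + 7×4 + 6×5 = 129
Chicago: 6×5 + 5×4 + 10×1 + 6×2 + 7×5 + 6×2 = 119
Fresno: 6×3 + 5×0 + 10×5 + 6×3 + 7×1 + 6×4 = 117
Austin: 6×2 + 5×1 + 10×2 + 6×5 + 7×3 + 6×1 = 94
Geneva: 6×0 + 5×2 + 10×3 + 6×1 + 7×2 + 6×3 = 78
Boston: 6×4 + 5×3 + 10×0 + 6×4 + 7×0 + 6×0 = 63

Denver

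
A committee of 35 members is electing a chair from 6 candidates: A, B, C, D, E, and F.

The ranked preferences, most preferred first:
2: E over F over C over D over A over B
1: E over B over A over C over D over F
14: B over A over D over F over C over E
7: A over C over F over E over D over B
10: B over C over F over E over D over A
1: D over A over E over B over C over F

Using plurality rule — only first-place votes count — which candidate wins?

B

First-place votes: A 7, B 24, C 0, D 1, E 3, F 0.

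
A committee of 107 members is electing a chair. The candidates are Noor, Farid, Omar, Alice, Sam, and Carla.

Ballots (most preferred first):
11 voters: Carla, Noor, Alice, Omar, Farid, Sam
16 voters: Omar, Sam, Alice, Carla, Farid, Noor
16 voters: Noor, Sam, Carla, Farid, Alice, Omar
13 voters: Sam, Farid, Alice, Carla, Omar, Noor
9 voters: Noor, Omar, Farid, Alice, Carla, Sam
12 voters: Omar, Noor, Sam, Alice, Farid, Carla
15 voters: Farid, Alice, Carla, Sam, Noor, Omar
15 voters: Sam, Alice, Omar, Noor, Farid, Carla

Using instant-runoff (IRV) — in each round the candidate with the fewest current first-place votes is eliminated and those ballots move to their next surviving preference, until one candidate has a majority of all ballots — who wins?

Round 1: Noor 25, Farid 15, Omar 28, Alice 0, Sam 28, Carla 11. Alice eliminated.
Round 2: Noor 25, Farid 15, Omar 28, Sam 28, Carla 11. Carla eliminated.
Round 3: Noor 36, Farid 15, Omar 28, Sam 28. Farid eliminated.
Round 4: Noor 36, Omar 28, Sam 43. Omar eliminated.
Round 5: Noor 48, Sam 59. Sam has a majority (≥54).

Sam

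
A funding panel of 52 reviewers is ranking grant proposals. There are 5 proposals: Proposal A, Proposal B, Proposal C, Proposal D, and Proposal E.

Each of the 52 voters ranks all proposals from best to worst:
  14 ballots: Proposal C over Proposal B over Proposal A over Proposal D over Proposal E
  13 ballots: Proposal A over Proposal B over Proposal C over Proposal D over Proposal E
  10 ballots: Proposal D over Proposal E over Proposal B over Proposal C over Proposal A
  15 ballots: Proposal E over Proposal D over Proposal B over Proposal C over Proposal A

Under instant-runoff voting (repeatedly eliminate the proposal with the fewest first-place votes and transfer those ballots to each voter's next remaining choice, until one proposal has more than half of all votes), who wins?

Proposal C

Round 1: Proposal A 13, Proposal B 0, Proposal C 14, Proposal D 10, Proposal E 15. Proposal B eliminated.
Round 2: Proposal A 13, Proposal C 14, Proposal D 10, Proposal E 15. Proposal D eliminated.
Round 3: Proposal A 13, Proposal C 14, Proposal E 25. Proposal A eliminated.
Round 4: Proposal C 27, Proposal E 25. Proposal C has a majority (≥27).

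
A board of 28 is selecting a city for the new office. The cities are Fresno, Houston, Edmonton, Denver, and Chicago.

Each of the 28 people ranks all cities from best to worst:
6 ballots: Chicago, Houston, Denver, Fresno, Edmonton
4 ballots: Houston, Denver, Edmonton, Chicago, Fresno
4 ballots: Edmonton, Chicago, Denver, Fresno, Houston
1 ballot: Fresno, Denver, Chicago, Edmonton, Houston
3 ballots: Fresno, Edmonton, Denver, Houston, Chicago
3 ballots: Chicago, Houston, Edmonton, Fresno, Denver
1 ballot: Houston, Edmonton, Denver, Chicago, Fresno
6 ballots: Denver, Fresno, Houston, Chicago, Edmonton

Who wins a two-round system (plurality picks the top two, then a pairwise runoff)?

Denver

Round 1 first-place votes: Fresno 4, Houston 5, Edmonton 4, Denver 6, Chicago 9. Chicago and Denver advance.
Runoff: Chicago is ranked above Denver on 13 ballots, Denver above Chicago on 15.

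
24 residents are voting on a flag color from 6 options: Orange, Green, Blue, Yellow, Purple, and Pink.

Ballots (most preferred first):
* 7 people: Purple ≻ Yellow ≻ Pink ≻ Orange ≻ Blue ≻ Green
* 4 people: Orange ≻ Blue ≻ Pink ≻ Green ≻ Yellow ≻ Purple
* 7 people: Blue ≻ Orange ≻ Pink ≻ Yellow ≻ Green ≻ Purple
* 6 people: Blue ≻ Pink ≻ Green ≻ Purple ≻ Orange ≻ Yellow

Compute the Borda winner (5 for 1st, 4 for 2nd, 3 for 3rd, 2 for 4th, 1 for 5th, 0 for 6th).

Orange: 7×2 + 4×5 + 7×4 + 6×1 = 68
Green: 7×0 + 4×2 + 7×1 + 6×3 = 33
Blue: 7×1 + 4×4 + 7×5 + 6×5 = 88
Yellow: 7×4 + 4×1 + 7×2 + 6×0 = 46
Purple: 7×5 + 4×0 + 7×0 + 6×2 = 47
Pink: 7×3 + 4×3 + 7×3 + 6×4 = 78

Blue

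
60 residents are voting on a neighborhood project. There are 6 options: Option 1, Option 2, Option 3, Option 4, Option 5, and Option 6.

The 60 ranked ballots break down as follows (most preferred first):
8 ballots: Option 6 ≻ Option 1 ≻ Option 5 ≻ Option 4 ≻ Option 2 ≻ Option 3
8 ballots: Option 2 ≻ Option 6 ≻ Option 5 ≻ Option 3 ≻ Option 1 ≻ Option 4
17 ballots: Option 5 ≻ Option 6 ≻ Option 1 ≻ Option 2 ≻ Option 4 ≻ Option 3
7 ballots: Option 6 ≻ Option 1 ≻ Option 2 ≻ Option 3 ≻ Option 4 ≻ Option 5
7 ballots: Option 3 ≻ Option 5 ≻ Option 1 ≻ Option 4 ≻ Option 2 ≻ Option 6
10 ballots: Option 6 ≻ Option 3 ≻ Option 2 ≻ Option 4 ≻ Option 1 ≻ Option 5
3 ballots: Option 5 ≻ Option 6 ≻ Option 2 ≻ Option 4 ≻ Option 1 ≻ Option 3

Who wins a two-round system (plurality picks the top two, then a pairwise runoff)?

Option 6

Round 1 first-place votes: Option 1 0, Option 2 8, Option 3 7, Option 4 0, Option 5 20, Option 6 25. Option 6 and Option 5 advance.
Runoff: Option 6 is ranked above Option 5 on 33 ballots, Option 5 above Option 6 on 27.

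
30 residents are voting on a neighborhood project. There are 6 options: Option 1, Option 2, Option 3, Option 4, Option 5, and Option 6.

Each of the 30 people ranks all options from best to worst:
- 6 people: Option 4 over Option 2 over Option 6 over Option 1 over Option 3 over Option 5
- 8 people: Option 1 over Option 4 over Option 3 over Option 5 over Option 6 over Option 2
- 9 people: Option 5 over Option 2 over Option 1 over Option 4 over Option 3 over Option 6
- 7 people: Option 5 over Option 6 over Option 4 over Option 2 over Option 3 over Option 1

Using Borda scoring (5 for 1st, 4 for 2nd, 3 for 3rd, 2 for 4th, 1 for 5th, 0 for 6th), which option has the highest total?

Option 1: 6×2 + 8×5 + 9×3 + 7×0 = 79
Option 2: 6×4 + 8×0 + 9×4 + 7×2 = 74
Option 3: 6×1 + 8×3 + 9×1 + 7×1 = 46
Option 4: 6×5 + 8×4 + 9×2 + 7×3 = 101
Option 5: 6×0 + 8×2 + 9×5 + 7×5 = 96
Option 6: 6×3 + 8×1 + 9×0 + 7×4 = 54

Option 4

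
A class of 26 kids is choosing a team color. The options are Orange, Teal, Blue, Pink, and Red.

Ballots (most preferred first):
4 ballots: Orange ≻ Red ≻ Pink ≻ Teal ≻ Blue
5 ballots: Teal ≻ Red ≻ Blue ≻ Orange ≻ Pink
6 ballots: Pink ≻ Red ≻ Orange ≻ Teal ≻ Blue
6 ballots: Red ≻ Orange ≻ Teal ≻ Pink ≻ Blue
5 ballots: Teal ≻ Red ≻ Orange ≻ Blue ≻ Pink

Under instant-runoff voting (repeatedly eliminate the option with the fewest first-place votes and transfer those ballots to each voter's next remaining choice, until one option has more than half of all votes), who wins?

Round 1: Orange 4, Teal 10, Blue 0, Pink 6, Red 6. Blue eliminated.
Round 2: Orange 4, Teal 10, Pink 6, Red 6. Orange eliminated.
Round 3: Teal 10, Pink 6, Red 10. Pink eliminated.
Round 4: Teal 10, Red 16. Red has a majority (≥14).

Red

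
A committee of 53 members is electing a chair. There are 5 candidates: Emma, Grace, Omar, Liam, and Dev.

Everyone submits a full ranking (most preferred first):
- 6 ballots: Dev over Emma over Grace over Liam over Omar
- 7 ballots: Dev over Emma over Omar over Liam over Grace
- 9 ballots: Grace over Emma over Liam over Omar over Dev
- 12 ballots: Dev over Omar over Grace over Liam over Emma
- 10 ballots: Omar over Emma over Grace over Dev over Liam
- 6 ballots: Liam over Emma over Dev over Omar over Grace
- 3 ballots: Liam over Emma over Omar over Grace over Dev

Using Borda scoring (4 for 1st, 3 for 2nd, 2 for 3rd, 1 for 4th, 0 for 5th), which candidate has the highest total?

Emma: 6×3 + 7×3 + 9×3 + 12×0 + 10×3 + 6×3 + 3×3 = 123
Grace: 6×2 + 7×0 + 9×4 + 12×2 + 10×2 + 6×0 + 3×1 = 95
Omar: 6×0 + 7×2 + 9×1 + 12×3 + 10×4 + 6×1 + 3×2 = 111
Liam: 6×1 + 7×1 + 9×2 + 12×1 + 10×0 + 6×4 + 3×4 = 79
Dev: 6×4 + 7×4 + 9×0 + 12×4 + 10×1 + 6×2 + 3×0 = 122

Emma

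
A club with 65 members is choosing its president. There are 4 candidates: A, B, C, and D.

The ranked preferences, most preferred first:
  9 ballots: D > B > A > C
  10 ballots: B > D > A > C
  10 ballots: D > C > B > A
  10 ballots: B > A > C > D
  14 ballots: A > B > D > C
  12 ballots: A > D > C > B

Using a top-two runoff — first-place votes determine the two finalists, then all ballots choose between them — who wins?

B

Round 1 first-place votes: A 26, B 20, C 0, D 19. A and B advance.
Runoff: A is ranked above B on 26 ballots, B above A on 39.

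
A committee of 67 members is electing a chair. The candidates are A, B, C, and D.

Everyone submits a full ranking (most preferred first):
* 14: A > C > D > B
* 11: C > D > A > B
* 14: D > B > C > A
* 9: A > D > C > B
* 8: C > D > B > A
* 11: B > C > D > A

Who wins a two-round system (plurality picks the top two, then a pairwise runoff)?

Round 1 first-place votes: A 23, B 11, C 19, D 14. A and C advance.
Runoff: A is ranked above C on 23 ballots, C above A on 44.

C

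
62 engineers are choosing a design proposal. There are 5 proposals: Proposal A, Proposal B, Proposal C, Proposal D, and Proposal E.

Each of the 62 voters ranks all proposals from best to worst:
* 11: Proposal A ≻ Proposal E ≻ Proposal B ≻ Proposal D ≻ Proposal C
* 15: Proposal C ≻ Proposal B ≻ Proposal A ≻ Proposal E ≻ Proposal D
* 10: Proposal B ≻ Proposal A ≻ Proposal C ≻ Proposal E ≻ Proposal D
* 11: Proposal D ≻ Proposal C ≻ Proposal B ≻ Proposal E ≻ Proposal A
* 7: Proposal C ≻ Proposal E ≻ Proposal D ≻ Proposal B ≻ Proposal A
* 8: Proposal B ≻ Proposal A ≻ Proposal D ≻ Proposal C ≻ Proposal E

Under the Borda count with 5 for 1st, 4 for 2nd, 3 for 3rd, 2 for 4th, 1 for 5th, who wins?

Proposal B

Proposal A: 11×5 + 15×3 + 10×4 + 11×1 + 7×1 + 8×4 = 190
Proposal B: 11×3 + 15×4 + 10×5 + 11×3 + 7×2 + 8×5 = 230
Proposal C: 11×1 + 15×5 + 10×3 + 11×4 + 7×5 + 8×2 = 211
Proposal D: 11×2 + 15×1 + 10×1 + 11×5 + 7×3 + 8×3 = 147
Proposal E: 11×4 + 15×2 + 10×2 + 11×2 + 7×4 + 8×1 = 152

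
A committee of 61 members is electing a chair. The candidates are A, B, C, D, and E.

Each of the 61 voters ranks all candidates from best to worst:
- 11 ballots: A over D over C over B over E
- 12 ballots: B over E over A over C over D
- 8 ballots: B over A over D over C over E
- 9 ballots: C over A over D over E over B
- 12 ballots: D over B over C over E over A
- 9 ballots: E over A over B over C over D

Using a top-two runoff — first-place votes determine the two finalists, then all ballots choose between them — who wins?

D

Round 1 first-place votes: A 11, B 20, C 9, D 12, E 9. B and D advance.
Runoff: B is ranked above D on 29 ballots, D above B on 32.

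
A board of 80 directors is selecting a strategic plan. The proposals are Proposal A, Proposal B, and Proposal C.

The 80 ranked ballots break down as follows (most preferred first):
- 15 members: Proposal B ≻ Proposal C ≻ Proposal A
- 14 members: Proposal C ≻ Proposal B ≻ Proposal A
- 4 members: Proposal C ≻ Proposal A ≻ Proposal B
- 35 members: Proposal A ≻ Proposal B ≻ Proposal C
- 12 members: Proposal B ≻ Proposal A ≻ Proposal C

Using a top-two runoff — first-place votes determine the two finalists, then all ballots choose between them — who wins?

Round 1 first-place votes: Proposal A 35, Proposal B 27, Proposal C 18. Proposal A and Proposal B advance.
Runoff: Proposal A is ranked above Proposal B on 39 ballots, Proposal B above Proposal A on 41.

Proposal B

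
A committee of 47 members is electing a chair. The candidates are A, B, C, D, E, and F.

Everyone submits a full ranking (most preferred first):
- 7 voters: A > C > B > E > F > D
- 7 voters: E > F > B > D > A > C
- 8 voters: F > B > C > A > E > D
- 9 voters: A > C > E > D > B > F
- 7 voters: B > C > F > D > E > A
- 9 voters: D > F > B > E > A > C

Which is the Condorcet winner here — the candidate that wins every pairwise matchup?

F

F vs A: 31–16
F vs B: 24–23
F vs C: 24–23
F vs D: 29–18
F vs E: 24–23
F beats every other candidate.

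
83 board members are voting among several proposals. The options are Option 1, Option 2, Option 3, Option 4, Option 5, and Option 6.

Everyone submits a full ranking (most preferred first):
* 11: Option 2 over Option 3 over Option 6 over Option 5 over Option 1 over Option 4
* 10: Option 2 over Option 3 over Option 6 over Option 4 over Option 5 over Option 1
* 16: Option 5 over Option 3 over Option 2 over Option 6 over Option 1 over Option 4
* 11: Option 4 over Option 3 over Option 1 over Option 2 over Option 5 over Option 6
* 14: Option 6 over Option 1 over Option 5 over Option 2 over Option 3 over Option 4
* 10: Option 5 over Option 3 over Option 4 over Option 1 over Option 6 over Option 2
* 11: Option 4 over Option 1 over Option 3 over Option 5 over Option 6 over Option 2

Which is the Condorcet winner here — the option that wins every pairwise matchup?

Option 3 vs Option 1: 58–25
Option 3 vs Option 2: 48–35
Option 3 vs Option 4: 61–22
Option 3 vs Option 5: 43–40
Option 3 vs Option 6: 69–14
Option 3 beats every other option.

Option 3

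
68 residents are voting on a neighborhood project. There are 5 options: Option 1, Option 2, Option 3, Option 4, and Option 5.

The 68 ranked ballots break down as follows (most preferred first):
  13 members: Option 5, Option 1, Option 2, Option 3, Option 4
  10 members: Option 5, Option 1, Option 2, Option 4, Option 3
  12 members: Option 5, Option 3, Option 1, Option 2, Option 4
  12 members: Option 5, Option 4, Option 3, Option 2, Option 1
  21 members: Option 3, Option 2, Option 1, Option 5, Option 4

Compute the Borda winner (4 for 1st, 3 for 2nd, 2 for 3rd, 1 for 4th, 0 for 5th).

Option 5

Option 1: 13×3 + 10×3 + 12×2 + 12×0 + 21×2 = 135
Option 2: 13×2 + 10×2 + 12×1 + 12×1 + 21×3 = 133
Option 3: 13×1 + 10×0 + 12×3 + 12×2 + 21×4 = 157
Option 4: 13×0 + 10×1 + 12×0 + 12×3 + 21×0 = 46
Option 5: 13×4 + 10×4 + 12×4 + 12×4 + 21×1 = 209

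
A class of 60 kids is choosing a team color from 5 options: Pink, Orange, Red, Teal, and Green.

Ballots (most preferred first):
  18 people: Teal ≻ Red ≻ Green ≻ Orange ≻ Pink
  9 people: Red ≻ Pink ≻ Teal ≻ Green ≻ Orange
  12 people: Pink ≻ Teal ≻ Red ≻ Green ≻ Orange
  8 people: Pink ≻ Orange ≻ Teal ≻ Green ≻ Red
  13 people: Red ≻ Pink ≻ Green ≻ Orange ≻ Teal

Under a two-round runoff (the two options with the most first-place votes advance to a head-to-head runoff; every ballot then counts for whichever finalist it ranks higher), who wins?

Red

Round 1 first-place votes: Pink 20, Orange 0, Red 22, Teal 18, Green 0. Red and Pink advance.
Runoff: Red is ranked above Pink on 40 ballots, Pink above Red on 20.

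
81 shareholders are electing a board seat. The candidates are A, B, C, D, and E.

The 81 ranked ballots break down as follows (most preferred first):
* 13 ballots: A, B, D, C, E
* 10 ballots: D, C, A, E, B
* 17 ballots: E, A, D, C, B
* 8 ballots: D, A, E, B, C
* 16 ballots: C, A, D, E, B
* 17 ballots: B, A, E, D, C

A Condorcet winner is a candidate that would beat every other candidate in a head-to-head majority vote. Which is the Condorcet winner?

A vs B: 64–17
A vs C: 55–26
A vs D: 63–18
A vs E: 64–17
A beats every other candidate.

A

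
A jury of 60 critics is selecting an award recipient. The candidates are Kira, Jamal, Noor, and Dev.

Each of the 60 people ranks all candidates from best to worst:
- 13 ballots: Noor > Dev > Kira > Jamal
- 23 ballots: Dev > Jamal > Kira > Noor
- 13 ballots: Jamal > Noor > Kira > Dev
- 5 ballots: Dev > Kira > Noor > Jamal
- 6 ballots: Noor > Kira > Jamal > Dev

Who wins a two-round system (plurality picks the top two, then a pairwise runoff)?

Round 1 first-place votes: Kira 0, Jamal 13, Noor 19, Dev 28. Dev and Noor advance.
Runoff: Dev is ranked above Noor on 28 ballots, Noor above Dev on 32.

Noor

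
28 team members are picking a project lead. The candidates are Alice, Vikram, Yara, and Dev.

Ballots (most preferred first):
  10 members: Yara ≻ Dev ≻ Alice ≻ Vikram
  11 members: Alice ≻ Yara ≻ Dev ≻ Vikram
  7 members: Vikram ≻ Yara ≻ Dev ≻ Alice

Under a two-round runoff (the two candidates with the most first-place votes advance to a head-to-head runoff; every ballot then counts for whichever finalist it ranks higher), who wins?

Yara

Round 1 first-place votes: Alice 11, Vikram 7, Yara 10, Dev 0. Alice and Yara advance.
Runoff: Alice is ranked above Yara on 11 ballots, Yara above Alice on 17.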